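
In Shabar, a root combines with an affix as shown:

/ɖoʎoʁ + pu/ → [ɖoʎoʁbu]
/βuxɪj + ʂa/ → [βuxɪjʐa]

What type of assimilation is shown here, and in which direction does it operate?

The segment that alternates is /p/, which surfaces as [b] when adjacent to /ʁ/.
The change voiceless → voiced matches the voicing of the preceding /ʁ/, identifying this as voicing assimilation.
Place and manner are unchanged, so the assimilation is partial, not total.
The other alternating form patterns the same way: /ʂ/ → [ʐ] after /j/ (voiceless → voiced, matching voiced) — only voicing changes, and always toward the preceding segment.
The trigger is the preceding segment, so the direction is progressive (perseverative).

progressive voicing assimilation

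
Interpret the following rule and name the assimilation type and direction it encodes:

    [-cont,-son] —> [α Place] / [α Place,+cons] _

progressive place assimilation

The rule copies the place features (abbreviated [Place]) from the environment onto the target, so the assimilating feature is place.
Since the environment is written before the underscore, the trigger precedes the target; the direction is progressive.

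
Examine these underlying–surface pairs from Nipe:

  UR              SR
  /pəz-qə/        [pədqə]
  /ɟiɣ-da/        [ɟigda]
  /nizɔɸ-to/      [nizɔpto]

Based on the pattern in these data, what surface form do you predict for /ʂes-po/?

The data show regressive manner assimilation: /z/ → [d] before /q/; /ɣ/ → [g] before /d/; /ɸ/ → [p] before /t/. In each pair only manner changes, matching the following consonant, while place and voice stay constant.
The rule targets /s/ (voiceless alveolar fricative), which sits before the trigger /p/ (stop).
A voiceless alveolar stop is [t], so the surface segment is [t].

[ʂetpo]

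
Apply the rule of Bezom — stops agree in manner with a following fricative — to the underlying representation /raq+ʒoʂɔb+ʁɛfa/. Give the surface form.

/q/ is a voiceless uvular stop. The following trigger /ʒ/ is a fricative, so /q/ must become a fricative as well.
The voiceless uvular fricative is [χ], so /q/ → [χ].
At the second juncture, /b/ likewise becomes [β] adjacent to /ʁ/.

[raχʒoʂɔβʁɛfa]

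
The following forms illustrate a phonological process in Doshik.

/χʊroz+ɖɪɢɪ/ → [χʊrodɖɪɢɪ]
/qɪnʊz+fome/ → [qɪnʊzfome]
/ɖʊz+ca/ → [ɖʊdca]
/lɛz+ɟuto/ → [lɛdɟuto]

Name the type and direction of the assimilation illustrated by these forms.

regressive manner assimilation

Underlying /z/ is realised as [d] next to /ɖ/; /ɖ/ itself does not change.
/z/ is a fricative while /ɖ/ is a stop; the output [d] is a stop, matching the trigger — so the feature that spreads is manner.
Place and voice are unchanged, so the assimilation is partial, not total.
Checking the remaining alternations: /z/ → [d] before /c/ (fricative → stop, matching a stop); /z/ → [d] before /ɟ/ (fricative → stop, matching a stop) — only manner changes, and always toward the following segment.
Nothing changes in [qɪnʊzfome]: there the adjacent consonants already agree in manner (/z/ and /f/ are both fricatives), so this form is consistent with the same rule.
Since the segment that changes precedes the conditioning segment, the assimilation is regressive.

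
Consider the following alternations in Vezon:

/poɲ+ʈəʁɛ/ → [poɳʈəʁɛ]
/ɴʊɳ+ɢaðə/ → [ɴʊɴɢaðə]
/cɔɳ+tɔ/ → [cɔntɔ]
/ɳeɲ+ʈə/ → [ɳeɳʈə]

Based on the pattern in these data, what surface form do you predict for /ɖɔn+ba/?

[ɖɔmba]

The data show regressive place assimilation: /ɲ/ → [ɳ] before /ʈ/; /ɳ/ → [ɴ] before /ɢ/; /ɳ/ → [n] before /t/. In each pair only place changes, matching the following consonant, while manner and voice stay constant.
The rule targets /n/ (voiced alveolar nasal), which sits before the trigger /b/ (bilabial).
The voiced bilabial nasal is [m], so /n/ → [m].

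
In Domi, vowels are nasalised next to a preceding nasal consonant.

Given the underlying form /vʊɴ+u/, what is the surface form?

[vʊɴũ]

/u/ sits next to the nasal /ɴ/ and is therefore nasalised to [ũ].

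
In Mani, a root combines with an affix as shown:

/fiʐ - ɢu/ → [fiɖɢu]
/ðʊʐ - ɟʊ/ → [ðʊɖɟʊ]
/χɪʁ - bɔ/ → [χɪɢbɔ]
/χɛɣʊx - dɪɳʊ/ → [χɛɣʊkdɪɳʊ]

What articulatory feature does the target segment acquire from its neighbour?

manner

The segment that alternates is /ʐ/, which surfaces as [ɖ] when adjacent to /ɢ/.
The change fricative → stop matches the manner of the following /ɢ/, identifying this as manner assimilation.
The other alternating forms pattern the same way: /ʐ/ → [ɖ] before /ɟ/ (fricative → stop, matching a stop); /ʁ/ → [ɢ] before /b/ (fricative → stop, matching a stop); /x/ → [k] before /d/ (fricative → stop, matching a stop) — only manner changes, and always toward the following segment.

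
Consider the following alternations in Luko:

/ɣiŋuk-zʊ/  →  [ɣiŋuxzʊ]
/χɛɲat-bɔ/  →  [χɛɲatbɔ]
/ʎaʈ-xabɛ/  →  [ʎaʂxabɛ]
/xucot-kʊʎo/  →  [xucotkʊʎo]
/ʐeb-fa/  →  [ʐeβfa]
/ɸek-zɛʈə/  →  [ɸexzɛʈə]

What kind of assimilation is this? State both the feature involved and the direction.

The segment that alternates is /k/, which surfaces as [x] when adjacent to /z/.
The change stop → fricative matches the manner of the following /z/, identifying this as manner assimilation.
Place and voice are unchanged, so the assimilation is partial, not total.
The other alternating forms pattern the same way: /ʈ/ → [ʂ] before /x/ (stop → fricative, matching a fricative); /b/ → [β] before /f/ (stop → fricative, matching a fricative) — only manner changes, and always toward the following segment.
Nothing changes in [χɛɲatbɔ], [xucotkʊʎo]: there the adjacent consonants already agree in manner (/t/ and /b/ are both stops; /t/ and /k/ are both stops), so these forms are consistent with the same rule.
Since the segment that changes precedes the conditioning segment, the assimilation is regressive.

regressive manner assimilation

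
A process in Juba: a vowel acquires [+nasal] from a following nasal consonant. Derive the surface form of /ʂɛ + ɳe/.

The vowel /ɛ/ is adjacent to the following nasal /ɳ/, so it acquires [+nasal] and surfaces as [ɛ̃].

[ʂɛ̃ɳe]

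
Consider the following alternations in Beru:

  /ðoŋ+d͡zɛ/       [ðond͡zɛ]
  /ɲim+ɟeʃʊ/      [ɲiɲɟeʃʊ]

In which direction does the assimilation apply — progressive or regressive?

regressive

Underlying /ŋ/ is realised as [n] next to /d͡z/; /d͡z/ itself does not change.
/ŋ/ is velar while /d͡z/ is alveolar; the output [n] is alveolar, matching the trigger — so the feature that spreads is place.
The other alternating form patterns the same way: /m/ → [ɲ] before /ɟ/ (bilabial → palatal, matching palatal) — only place changes, and always toward the following segment.
Since the segment that changes precedes the conditioning segment, the assimilation is regressive.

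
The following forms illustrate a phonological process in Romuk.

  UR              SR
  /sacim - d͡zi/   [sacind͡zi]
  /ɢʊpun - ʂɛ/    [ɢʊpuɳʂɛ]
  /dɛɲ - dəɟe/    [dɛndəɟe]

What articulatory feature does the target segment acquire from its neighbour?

place

Comparing underlying and surface forms, /m/ → [n] is the alternation; the neighbouring /d͡z/ is constant.
The change bilabial → alveolar matches the place of the following /d͡z/, identifying this as place assimilation.
Checking the remaining alternations: /n/ → [ɳ] before /ʂ/ (alveolar → retroflex, matching retroflex); /ɲ/ → [n] before /d/ (palatal → alveolar, matching alveolar) — only place changes, and always toward the following segment.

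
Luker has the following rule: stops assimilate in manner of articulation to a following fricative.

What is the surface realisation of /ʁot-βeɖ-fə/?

[ʁosβeʐfə]

The rule targets /t/ (voiceless alveolar stop), which sits before the trigger /β/ (fricative).
The voiceless alveolar fricative is [s], so /t/ → [s].
At the second juncture, /ɖ/ likewise becomes [ʐ] adjacent to /f/.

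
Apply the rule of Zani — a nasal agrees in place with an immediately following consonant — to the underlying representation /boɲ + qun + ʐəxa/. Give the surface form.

The rule targets /ɲ/ (voiced palatal nasal), which sits before the trigger /q/ (uvular).
Changing only its place to uvular gives [ɴ] — the voiced uvular nasal.
The same rule applies at the second boundary: /n/ → [ɳ] next to /ʐ/.

[boɴquɳʐəxa]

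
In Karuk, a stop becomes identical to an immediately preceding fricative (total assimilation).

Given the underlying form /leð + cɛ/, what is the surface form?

/c/ is the segment targeted by the rule; it sits immediately after /ð/, so it assimilates completely and surfaces as [ð].

[leððɛ]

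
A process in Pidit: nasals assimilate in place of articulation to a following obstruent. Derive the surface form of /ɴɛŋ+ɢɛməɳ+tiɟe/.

[ɴɛɴɢɛməntiɟe]

/ŋ/ is a voiced velar nasal. The following trigger /ɢ/ is uvular, so /ŋ/ must become uvular as well.
Changing only its place to uvular gives [ɴ] — the voiced uvular nasal.
The same rule applies at the second boundary: /ɳ/ → [n] next to /t/.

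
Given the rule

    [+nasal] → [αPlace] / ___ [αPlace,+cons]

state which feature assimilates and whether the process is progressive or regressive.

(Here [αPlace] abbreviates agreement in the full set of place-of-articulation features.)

regressive place assimilation

The shared variable α links the value of the place features (abbreviated [Place]) on the target to the same value on the neighbouring segment, so place is the feature that assimilates.
Since the environment is written after the underscore, the trigger follows the target; the direction is regressive.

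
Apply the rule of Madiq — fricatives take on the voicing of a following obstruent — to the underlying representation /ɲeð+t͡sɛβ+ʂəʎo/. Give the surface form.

[ɲeθt͡sɛɸʂəʎo]

The rule targets /ð/ (voiced dental fricative), which sits before the trigger /t͡s/ (voiceless).
Changing only its voicing to voiceless gives [θ] — the voiceless dental fricative.
At the second juncture, /β/ likewise becomes [ɸ] adjacent to /ʂ/.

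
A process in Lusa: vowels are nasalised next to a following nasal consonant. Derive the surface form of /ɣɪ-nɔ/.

The vowel /ɪ/ is adjacent to the following nasal /n/, so it acquires [+nasal] and surfaces as [ɪ̃].

[ɣɪ̃nɔ]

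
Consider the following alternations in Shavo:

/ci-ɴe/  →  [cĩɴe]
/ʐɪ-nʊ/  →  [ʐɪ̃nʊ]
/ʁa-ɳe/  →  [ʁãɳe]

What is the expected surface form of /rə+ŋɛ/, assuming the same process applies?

[rə̃ŋɛ]

The data show regressive nasality assimilation (vowel nasalisation): /i/ → [ĩ] before /ɴ/; /ɪ/ → [ɪ̃] before /n/; /a/ → [ã] before /ɳ/ — a vowel is nasalised by an immediately following nasal consonant.
/ə/ sits next to the nasal /ŋ/ and is therefore nasalised to [ə̃].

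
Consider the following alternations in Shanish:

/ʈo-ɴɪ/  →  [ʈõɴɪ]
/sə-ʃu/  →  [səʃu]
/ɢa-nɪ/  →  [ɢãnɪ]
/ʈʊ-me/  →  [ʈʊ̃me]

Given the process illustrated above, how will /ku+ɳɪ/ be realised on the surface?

The data show regressive nasality assimilation (vowel nasalisation): /o/ → [õ] before /ɴ/; /a/ → [ã] before /n/; /ʊ/ → [ʊ̃] before /m/ — a vowel is nasalised by an immediately following nasal consonant.
No change occurs in [səʃu] because the vowel at the boundary is adjacent to an oral consonant, not a nasal (/ə/ next to /ʃ/).
/u/ sits next to the nasal /ɳ/ and is therefore nasalised to [ũ].

[kũɳɪ]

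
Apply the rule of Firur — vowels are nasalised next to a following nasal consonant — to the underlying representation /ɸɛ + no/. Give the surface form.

[ɸɛ̃no]

The vowel /ɛ/ is adjacent to the following nasal /n/, so it acquires [+nasal] and surfaces as [ɛ̃].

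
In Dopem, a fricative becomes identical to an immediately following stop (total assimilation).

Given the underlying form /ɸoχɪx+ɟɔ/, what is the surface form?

[ɸoχɪɟɟɔ]

/x/ is the segment targeted by the rule; it sits immediately before /ɟ/, so it assimilates completely and surfaces as [ɟ].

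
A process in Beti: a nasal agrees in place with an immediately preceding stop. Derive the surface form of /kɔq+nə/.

[kɔqɴə]

The rule targets /n/ (voiced alveolar nasal), which sits after the trigger /q/ (uvular).
A voiced uvular nasal is [ɴ], so the surface segment is [ɴ].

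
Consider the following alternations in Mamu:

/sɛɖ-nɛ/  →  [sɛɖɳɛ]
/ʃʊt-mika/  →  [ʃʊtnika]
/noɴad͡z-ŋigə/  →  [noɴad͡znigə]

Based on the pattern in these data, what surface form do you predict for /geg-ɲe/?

[gegŋe]

The data show progressive place assimilation: /n/ → [ɳ] after /ɖ/; /m/ → [n] after /t/; /ŋ/ → [n] after /d͡z/. In each pair only place changes, matching the preceding consonant, while manner and voice stay constant.
The rule targets /ɲ/ (voiced palatal nasal), which sits after the trigger /g/ (velar).
The voiced velar nasal is [ŋ], so /ɲ/ → [ŋ].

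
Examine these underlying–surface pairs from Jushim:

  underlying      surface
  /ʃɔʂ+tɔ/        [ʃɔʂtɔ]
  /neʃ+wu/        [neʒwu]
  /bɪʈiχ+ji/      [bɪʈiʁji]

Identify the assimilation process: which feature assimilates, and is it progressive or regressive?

regressive voicing assimilation

The segment that alternates is /ʃ/, which surfaces as [ʒ] when adjacent to /w/.
/ʃ/ is voiceless while /w/ is voiced; the output [ʒ] is voiced, matching the trigger — so the feature that spreads is voicing.
Place and manner are unchanged, so the assimilation is partial, not total.
The same holds elsewhere in the data: /χ/ → [ʁ] before /j/ (voiceless → voiced, matching voiced) — only voicing changes, and always toward the following segment.
Nothing changes in [ʃɔʂtɔ]: there the adjacent consonants already agree in voicing (/ʂ/ and /t/ are both voiceless), so this form is consistent with the same rule.
The trigger is the following segment, so the direction is regressive (anticipatory).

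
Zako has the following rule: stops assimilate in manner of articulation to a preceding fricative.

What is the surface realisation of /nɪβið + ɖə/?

/ɖ/ is a voiced retroflex stop. The preceding trigger /ð/ is a fricative, so /ɖ/ must become a fricative as well.
The voiced retroflex fricative is [ʐ], so /ɖ/ → [ʐ].

[nɪβiðʐə]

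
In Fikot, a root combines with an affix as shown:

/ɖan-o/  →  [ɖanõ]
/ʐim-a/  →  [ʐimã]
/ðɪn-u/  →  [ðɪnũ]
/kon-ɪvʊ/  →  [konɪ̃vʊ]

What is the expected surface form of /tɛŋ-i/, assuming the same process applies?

[tɛŋĩ]

The data show progressive nasality assimilation (vowel nasalisation): /o/ → [õ] after /n/; /a/ → [ã] after /m/; /u/ → [ũ] after /n/; /ɪ/ → [ɪ̃] after /n/ — a vowel is nasalised by an immediately preceding nasal consonant.
/i/ sits next to the nasal /ŋ/ and is therefore nasalised to [ĩ].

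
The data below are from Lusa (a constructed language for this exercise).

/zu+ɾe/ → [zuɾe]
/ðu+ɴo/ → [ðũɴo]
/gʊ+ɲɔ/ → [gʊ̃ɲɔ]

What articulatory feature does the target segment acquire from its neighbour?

nasality

The vowel /u/ surfaces as nasalised [ũ] next to the following nasal /ɴ/ — it has acquired the [+nasal] feature of its neighbour.
The other form shows the same pattern: /ʊ/ → [ʊ̃] before /ɲ/ — each time a vowel is nasalised next to a following nasal.
No change occurs in [zuɾe] because the vowel at the boundary is adjacent to an oral consonant, not a nasal (/u/ next to /ɾ/).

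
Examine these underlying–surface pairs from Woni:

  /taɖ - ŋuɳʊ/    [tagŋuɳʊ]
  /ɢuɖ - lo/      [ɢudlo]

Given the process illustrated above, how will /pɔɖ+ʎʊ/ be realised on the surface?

[pɔɟʎʊ]

The data show regressive place assimilation: /ɖ/ → [g] before /ŋ/; /ɖ/ → [d] before /l/. In each pair only place changes, matching the following consonant, while manner and voice stay constant.
/ɖ/ is a voiced retroflex stop. The following trigger /ʎ/ is palatal, so /ɖ/ must become palatal as well.
The voiced palatal stop is [ɟ], so /ɖ/ → [ɟ].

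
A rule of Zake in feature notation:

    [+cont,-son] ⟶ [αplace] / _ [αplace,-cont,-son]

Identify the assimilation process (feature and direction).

regressive place assimilation

The rule copies the place features (abbreviated [place]) from the environment onto the target, so the assimilating feature is place.
The conditioning segment sits to the right of the focus bar, meaning the trigger follows the segment that changes — regressive assimilation.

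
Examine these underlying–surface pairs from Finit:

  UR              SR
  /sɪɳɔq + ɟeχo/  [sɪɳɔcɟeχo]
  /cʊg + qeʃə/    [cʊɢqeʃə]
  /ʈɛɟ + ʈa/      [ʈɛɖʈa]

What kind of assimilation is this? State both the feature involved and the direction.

Comparing underlying and surface forms, /q/ → [c] is the alternation; the neighbouring /ɟ/ is constant.
/q/ is uvular while /ɟ/ is palatal; the output [c] is palatal, matching the trigger — so the feature that spreads is place.
Manner and voice are unchanged, so the assimilation is partial, not total.
The other alternating forms pattern the same way: /g/ → [ɢ] before /q/ (velar → uvular, matching uvular); /ɟ/ → [ɖ] before /ʈ/ (palatal → retroflex, matching retroflex) — only place changes, and always toward the following segment.
Since the segment that changes precedes the conditioning segment, the assimilation is regressive.

regressive place assimilation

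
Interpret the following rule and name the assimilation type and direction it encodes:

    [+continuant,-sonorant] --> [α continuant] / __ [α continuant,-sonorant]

regressive manner assimilation

The rule copies [continuant] (continuancy) from the environment onto the target fricatives; since [±continuant] encodes the stop/fricative manner contrast, the assimilating dimension is manner.
The conditioning segment sits to the right of the focus bar, meaning the trigger follows the segment that changes — regressive assimilation.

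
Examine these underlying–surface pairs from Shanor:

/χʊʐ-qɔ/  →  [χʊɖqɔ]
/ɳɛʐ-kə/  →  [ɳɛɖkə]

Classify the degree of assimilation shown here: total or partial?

Underlying /ʐ/ is realised as [ɖ] next to /q/; /q/ itself does not change.
/ʐ/ is a fricative while /q/ is a stop; the output [ɖ] is a stop, matching the trigger — so the feature that spreads is manner.
Place and voice are unchanged, so the assimilation is partial, not total.
The other alternating form patterns the same way: /ʐ/ → [ɖ] before /k/ (fricative → stop, matching a stop) — only manner changes, and always toward the following segment.

partial assimilation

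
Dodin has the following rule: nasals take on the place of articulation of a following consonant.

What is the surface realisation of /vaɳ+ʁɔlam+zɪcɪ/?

[vaɴʁɔlanzɪcɪ]

The rule targets /ɳ/ (voiced retroflex nasal), which sits before the trigger /ʁ/ (uvular).
A voiced uvular nasal is [ɴ], so the surface segment is [ɴ].
At the second juncture, /m/ likewise becomes [n] adjacent to /z/.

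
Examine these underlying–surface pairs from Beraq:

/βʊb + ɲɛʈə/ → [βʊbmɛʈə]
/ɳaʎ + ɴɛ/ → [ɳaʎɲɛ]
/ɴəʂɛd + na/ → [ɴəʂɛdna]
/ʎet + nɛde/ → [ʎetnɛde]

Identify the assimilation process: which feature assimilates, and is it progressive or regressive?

Comparing underlying and surface forms, /ɲ/ → [m] is the alternation; the neighbouring /b/ is constant.
The change palatal → bilabial matches the place of the preceding /b/, identifying this as place assimilation.
Manner and voice are unchanged, so the assimilation is partial, not total.
Checking the remaining alternation: /ɴ/ → [ɲ] after /ʎ/ (uvular → palatal, matching palatal) — only place changes, and always toward the preceding segment.
No alternation appears in [ɴəʂɛdna], [ʎetnɛde]: there the adjacent consonants already agree in place (/n/ and /d/ are both alveolar; /n/ and /t/ are both alveolar), so these forms are consistent with the same rule.
The trigger is the preceding segment, so the direction is progressive (perseverative).

progressive place assimilation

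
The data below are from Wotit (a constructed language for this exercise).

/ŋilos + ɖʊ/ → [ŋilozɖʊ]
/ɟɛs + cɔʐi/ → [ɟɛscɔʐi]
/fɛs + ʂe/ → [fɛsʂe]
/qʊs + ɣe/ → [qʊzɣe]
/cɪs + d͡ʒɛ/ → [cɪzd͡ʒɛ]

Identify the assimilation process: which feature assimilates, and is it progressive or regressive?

Underlying /s/ is realised as [z] next to /ɖ/; /ɖ/ itself does not change.
/s/ is voiceless while /ɖ/ is voiced; the output [z] is voiced, matching the trigger — so the feature that spreads is voicing.
Place and manner are unchanged, so the assimilation is partial, not total.
The other alternating forms pattern the same way: /s/ → [z] before /ɣ/ (voiceless → voiced, matching voiced); /s/ → [z] before /d͡ʒ/ (voiceless → voiced, matching voiced) — only voicing changes, and always toward the following segment.
Nothing changes in [ɟɛscɔʐi], [fɛsʂe]: there the adjacent consonants already agree in voicing (/s/ and /c/ are both voiceless; /s/ and /ʂ/ are both voiceless), so these forms are consistent with the same rule.
The trigger is the following segment, so the direction is regressive (anticipatory).

regressive voicing assimilation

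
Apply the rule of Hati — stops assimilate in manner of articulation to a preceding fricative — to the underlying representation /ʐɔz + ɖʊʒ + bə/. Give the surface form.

/ɖ/ is a voiced retroflex stop. The preceding trigger /z/ is a fricative, so /ɖ/ must become a fricative as well.
A voiced retroflex fricative is [ʐ], so the surface segment is [ʐ].
At the second juncture, /b/ likewise becomes [β] adjacent to /ʒ/.

[ʐɔzʐʊʒβə]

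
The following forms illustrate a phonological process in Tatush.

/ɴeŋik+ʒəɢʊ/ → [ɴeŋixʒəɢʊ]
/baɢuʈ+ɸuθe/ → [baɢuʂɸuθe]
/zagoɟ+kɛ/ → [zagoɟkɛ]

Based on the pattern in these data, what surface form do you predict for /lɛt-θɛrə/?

[lɛsθɛrə]

The data show regressive manner assimilation: /k/ → [x] before /ʒ/; /ʈ/ → [ʂ] before /ɸ/. In each pair only manner changes, matching the following consonant, while place and voice stay constant.
Nothing changes in [zagoɟkɛ]: there the adjacent consonants already agree in manner (/ɟ/ and /k/ are both stops), so this form is consistent with the same rule.
/t/ is a voiceless alveolar stop. The following trigger /θ/ is a fricative, so /t/ must become a fricative as well.
Changing only its manner to fricative gives [s] — the voiceless alveolar fricative.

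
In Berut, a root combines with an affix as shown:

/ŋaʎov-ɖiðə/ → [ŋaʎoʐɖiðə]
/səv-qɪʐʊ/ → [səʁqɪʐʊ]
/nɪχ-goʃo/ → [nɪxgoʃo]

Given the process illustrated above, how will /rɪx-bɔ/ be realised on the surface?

[rɪɸbɔ]

The data show regressive place assimilation: /v/ → [ʐ] before /ɖ/; /v/ → [ʁ] before /q/; /χ/ → [x] before /g/. In each pair only place changes, matching the following consonant, while manner and voice stay constant.
The rule targets /x/ (voiceless velar fricative), which sits before the trigger /b/ (bilabial).
The voiceless bilabial fricative is [ɸ], so /x/ → [ɸ].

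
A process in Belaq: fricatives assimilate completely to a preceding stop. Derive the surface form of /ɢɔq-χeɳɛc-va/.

[ɢɔqqeɳɛcca]

/χ/ is the segment targeted by the rule; it sits immediately after /q/, so it assimilates completely and surfaces as [q].
The same rule applies at the second boundary: /v/ → [c] next to /c/.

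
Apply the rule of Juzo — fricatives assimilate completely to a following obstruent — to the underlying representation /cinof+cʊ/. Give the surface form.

/f/ is the segment targeted by the rule; it sits immediately before /c/, so it assimilates completely and surfaces as [c].

[cinoccʊ]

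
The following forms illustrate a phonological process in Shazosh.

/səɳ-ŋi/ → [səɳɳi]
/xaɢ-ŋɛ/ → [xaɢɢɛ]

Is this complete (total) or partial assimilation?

total assimilation

The segment that alternates is /ŋ/, which surfaces as [ɢ] when adjacent to /ɢ/.
The output [ɢ] is identical to the trigger /ɢ/ — every feature (place, manner, voicing) has been copied — so this is total assimilation.
The remaining alternation confirms this: /ŋ/ → [ɳ] after /ɳ/ — in each case the output is a copy of the preceding consonant.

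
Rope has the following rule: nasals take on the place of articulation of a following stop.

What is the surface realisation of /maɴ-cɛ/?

The rule targets /ɴ/ (voiced uvular nasal), which sits before the trigger /c/ (palatal).
A voiced palatal nasal is [ɲ], so the surface segment is [ɲ].

[maɲcɛ]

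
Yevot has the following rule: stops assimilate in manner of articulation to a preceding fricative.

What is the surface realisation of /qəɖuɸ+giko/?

[qəɖuɸɣiko]

/g/ is a voiced velar stop. The preceding trigger /ɸ/ is a fricative, so /g/ must become a fricative as well.
A voiced velar fricative is [ɣ], so the surface segment is [ɣ].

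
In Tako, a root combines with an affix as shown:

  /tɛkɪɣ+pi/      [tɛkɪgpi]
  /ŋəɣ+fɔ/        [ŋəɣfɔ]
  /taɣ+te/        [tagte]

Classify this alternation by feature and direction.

The segment that alternates is /ɣ/, which surfaces as [g] when adjacent to /p/.
The change fricative → stop matches the manner of the following /p/, identifying this as manner assimilation.
Place and voice are unchanged, so the assimilation is partial, not total.
The same holds elsewhere in the data: /ɣ/ → [g] before /t/ (fricative → stop, matching a stop) — only manner changes, and always toward the following segment.
Nothing changes in [ŋəɣfɔ]: there the adjacent consonants already agree in manner (/ɣ/ and /f/ are both fricatives), so this form is consistent with the same rule.
The trigger is the following segment, so the direction is regressive (anticipatory).

regressive manner assimilation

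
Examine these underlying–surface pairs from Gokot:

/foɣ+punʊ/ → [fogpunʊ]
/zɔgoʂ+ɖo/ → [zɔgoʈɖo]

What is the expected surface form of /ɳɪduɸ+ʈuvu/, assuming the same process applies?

The data show regressive manner assimilation: /ɣ/ → [g] before /p/; /ʂ/ → [ʈ] before /ɖ/. In each pair only manner changes, matching the following consonant, while place and voice stay constant.
/ɸ/ is a voiceless bilabial fricative. The following trigger /ʈ/ is a stop, so /ɸ/ must become a stop as well.
A voiceless bilabial stop is [p], so the surface segment is [p].

[ɳɪdupʈuvu]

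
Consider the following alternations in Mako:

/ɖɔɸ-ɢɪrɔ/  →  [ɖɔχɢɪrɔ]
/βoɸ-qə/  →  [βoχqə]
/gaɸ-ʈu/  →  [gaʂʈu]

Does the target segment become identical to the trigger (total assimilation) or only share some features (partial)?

The segment that alternates is /ɸ/, which surfaces as [χ] when adjacent to /ɢ/.
The change bilabial → uvular matches the place of the following /ɢ/, identifying this as place assimilation.
Manner and voice are unchanged, so the assimilation is partial, not total.
The same holds elsewhere in the data: /ɸ/ → [χ] before /q/ (bilabial → uvular, matching uvular); /ɸ/ → [ʂ] before /ʈ/ (bilabial → retroflex, matching retroflex) — only place changes, and always toward the following segment.

partial assimilation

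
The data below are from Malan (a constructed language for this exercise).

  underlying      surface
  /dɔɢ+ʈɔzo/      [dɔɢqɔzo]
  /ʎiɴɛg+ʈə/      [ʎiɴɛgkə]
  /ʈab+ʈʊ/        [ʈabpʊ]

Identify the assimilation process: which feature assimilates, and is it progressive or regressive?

Comparing underlying and surface forms, /ʈ/ → [q] is the alternation; the neighbouring /ɢ/ is constant.
The change retroflex → uvular matches the place of the preceding /ɢ/, identifying this as place assimilation.
Manner and voice are unchanged, so the assimilation is partial, not total.
The other alternating forms pattern the same way: /ʈ/ → [k] after /g/ (retroflex → velar, matching velar); /ʈ/ → [p] after /b/ (retroflex → bilabial, matching bilabial) — only place changes, and always toward the preceding segment.
Since the segment that changes follows the conditioning segment, the assimilation is progressive.

progressive place assimilation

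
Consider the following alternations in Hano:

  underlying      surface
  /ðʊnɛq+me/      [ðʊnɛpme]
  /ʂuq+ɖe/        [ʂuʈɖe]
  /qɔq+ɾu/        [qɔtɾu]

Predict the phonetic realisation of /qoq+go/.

The data show regressive place assimilation: /q/ → [p] before /m/; /q/ → [ʈ] before /ɖ/; /q/ → [t] before /ɾ/. In each pair only place changes, matching the following consonant, while manner and voice stay constant.
The rule targets /q/ (voiceless uvular stop), which sits before the trigger /g/ (velar).
The voiceless velar stop is [k], so /q/ → [k].

[qokgo]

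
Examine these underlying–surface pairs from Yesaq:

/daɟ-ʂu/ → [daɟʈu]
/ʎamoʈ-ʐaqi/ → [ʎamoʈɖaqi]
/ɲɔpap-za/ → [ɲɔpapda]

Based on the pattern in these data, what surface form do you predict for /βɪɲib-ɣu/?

The data show progressive manner assimilation: /ʂ/ → [ʈ] after /ɟ/; /ʐ/ → [ɖ] after /ʈ/; /z/ → [d] after /p/. In each pair only manner changes, matching the preceding consonant, while place and voice stay constant.
/ɣ/ is a voiced velar fricative. The preceding trigger /b/ is a stop, so /ɣ/ must become a stop as well.
Changing only its manner to stop gives [g] — the voiced velar stop.

[βɪɲibgu]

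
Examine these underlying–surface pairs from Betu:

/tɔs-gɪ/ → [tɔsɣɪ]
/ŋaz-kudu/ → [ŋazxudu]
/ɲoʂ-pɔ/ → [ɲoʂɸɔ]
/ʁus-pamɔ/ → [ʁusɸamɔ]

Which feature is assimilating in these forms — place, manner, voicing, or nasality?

manner

Comparing underlying and surface forms, /g/ → [ɣ] is the alternation; the neighbouring /s/ is constant.
The change stop → fricative matches the manner of the preceding /s/, identifying this as manner assimilation.
Checking the remaining alternations: /k/ → [x] after /z/ (stop → fricative, matching a fricative); /p/ → [ɸ] after /ʂ/ (stop → fricative, matching a fricative); /p/ → [ɸ] after /s/ (stop → fricative, matching a fricative) — only manner changes, and always toward the preceding segment.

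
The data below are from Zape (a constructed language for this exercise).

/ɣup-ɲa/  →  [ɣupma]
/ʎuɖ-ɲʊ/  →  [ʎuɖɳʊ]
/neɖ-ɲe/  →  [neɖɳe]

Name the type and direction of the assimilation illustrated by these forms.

progressive place assimilation

Comparing underlying and surface forms, /ɲ/ → [m] is the alternation; the neighbouring /p/ is constant.
/ɲ/ is palatal while /p/ is bilabial; the output [m] is bilabial, matching the trigger — so the feature that spreads is place.
Manner and voice are unchanged, so the assimilation is partial, not total.
The same holds elsewhere in the data: /ɲ/ → [ɳ] after /ɖ/ (palatal → retroflex, matching retroflex) — only place changes, and always toward the preceding segment.
Since the segment that changes follows the conditioning segment, the assimilation is progressive.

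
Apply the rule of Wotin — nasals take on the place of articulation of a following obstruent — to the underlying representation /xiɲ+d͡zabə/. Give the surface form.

[xind͡zabə]

/ɲ/ is a voiced palatal nasal. The following trigger /d͡z/ is alveolar, so /ɲ/ must become alveolar as well.
A voiced alveolar nasal is [n], so the surface segment is [n].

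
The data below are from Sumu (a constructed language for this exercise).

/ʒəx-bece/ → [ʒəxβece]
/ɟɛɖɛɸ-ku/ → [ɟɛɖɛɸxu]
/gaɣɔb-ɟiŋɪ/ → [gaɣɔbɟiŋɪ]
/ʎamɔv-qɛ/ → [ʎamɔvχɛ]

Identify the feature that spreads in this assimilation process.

manner

Comparing underlying and surface forms, /b/ → [β] is the alternation; the neighbouring /x/ is constant.
The change stop → fricative matches the manner of the preceding /x/, identifying this as manner assimilation.
The other alternating forms pattern the same way: /k/ → [x] after /ɸ/ (stop → fricative, matching a fricative); /q/ → [χ] after /v/ (stop → fricative, matching a fricative) — only manner changes, and always toward the preceding segment.
No alternation appears in [gaɣɔbɟiŋɪ]: there the adjacent consonants already agree in manner (/ɟ/ and /b/ are both stops), so this form is consistent with the same rule.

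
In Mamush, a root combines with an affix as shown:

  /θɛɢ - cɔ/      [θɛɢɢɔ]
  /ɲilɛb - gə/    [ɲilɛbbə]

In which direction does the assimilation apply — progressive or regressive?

Underlying /c/ is realised as [ɢ] next to /ɢ/; /ɢ/ itself does not change.
The output [ɢ] is identical to the trigger /ɢ/ — every feature (place, manner, voicing) has been copied — so this is total assimilation.
The remaining alternation confirms this: /g/ → [b] after /b/ — in each case the output is a copy of the preceding consonant.
The trigger is the preceding segment, so the direction is progressive (perseverative).

progressive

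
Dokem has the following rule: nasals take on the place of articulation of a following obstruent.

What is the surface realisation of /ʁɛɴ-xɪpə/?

/ɴ/ is a voiced uvular nasal. The following trigger /x/ is velar, so /ɴ/ must become velar as well.
A voiced velar nasal is [ŋ], so the surface segment is [ŋ].

[ʁɛŋxɪpə]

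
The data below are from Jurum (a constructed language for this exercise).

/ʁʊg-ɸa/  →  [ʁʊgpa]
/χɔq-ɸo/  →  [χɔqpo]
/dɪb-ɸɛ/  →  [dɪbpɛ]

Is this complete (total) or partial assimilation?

partial assimilation

The segment that alternates is /ɸ/, which surfaces as [p] when adjacent to /g/.
/ɸ/ is a fricative while /g/ is a stop; the output [p] is a stop, matching the trigger — so the feature that spreads is manner.
Place and voice are unchanged, so the assimilation is partial, not total.
Checking the remaining alternations: /ɸ/ → [p] after /q/ (fricative → stop, matching a stop); /ɸ/ → [p] after /b/ (fricative → stop, matching a stop) — only manner changes, and always toward the preceding segment.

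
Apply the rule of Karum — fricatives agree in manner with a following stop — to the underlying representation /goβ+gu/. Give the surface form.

The rule targets /β/ (voiced bilabial fricative), which sits before the trigger /g/ (stop).
A voiced bilabial stop is [b], so the surface segment is [b].

[gobgu]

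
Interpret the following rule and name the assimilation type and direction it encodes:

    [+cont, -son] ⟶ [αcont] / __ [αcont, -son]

The shared variable α links the value of [cont] on the target to that of the neighbouring obstruent. [cont] distinguishes stops from fricatives — a manner-of-articulation feature — so this is manner assimilation.
Since the environment is written after the underscore, the trigger follows the target; the direction is regressive.

regressive manner assimilation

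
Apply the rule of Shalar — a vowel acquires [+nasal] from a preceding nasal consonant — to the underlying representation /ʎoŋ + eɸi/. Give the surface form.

/e/ sits next to the nasal /ŋ/ and is therefore nasalised to [ẽ].

[ʎoŋẽɸi]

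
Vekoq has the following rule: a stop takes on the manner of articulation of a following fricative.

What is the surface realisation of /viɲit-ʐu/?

The rule targets /t/ (voiceless alveolar stop), which sits before the trigger /ʐ/ (fricative).
The voiceless alveolar fricative is [s], so /t/ → [s].

[viɲisʐu]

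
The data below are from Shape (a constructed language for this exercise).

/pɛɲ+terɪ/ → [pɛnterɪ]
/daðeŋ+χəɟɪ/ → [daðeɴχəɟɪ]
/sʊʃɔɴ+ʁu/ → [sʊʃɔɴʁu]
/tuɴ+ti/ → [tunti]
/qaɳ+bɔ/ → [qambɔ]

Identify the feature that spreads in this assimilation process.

Comparing underlying and surface forms, /ɲ/ → [n] is the alternation; the neighbouring /t/ is constant.
/ɲ/ is palatal while /t/ is alveolar; the output [n] is alveolar, matching the trigger — so the feature that spreads is place.
The same holds elsewhere in the data: /ŋ/ → [ɴ] before /χ/ (velar → uvular, matching uvular); /ɴ/ → [n] before /t/ (uvular → alveolar, matching alveolar); /ɳ/ → [m] before /b/ (retroflex → bilabial, matching bilabial) — only place changes, and always toward the following segment.
No alternation appears in [sʊʃɔɴʁu]: there the adjacent consonants already agree in place (/ɴ/ and /ʁ/ are both uvular), so this form is consistent with the same rule.

place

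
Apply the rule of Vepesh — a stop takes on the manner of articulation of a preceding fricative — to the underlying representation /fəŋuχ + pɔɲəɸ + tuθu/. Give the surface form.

/p/ is a voiceless bilabial stop. The preceding trigger /χ/ is a fricative, so /p/ must become a fricative as well.
A voiceless bilabial fricative is [ɸ], so the surface segment is [ɸ].
The same rule applies at the second boundary: /t/ → [s] next to /ɸ/.

[fəŋuχɸɔɲəɸsuθu]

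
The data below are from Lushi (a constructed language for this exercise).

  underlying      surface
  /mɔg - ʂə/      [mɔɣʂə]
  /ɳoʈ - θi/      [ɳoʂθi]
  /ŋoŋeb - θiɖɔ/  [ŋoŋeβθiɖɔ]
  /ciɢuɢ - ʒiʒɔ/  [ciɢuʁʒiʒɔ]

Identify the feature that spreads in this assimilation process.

manner

Underlying /g/ is realised as [ɣ] next to /ʂ/; /ʂ/ itself does not change.
/g/ is a stop while /ʂ/ is a fricative; the output [ɣ] is a fricative, matching the trigger — so the feature that spreads is manner.
The other alternating forms pattern the same way: /ʈ/ → [ʂ] before /θ/ (stop → fricative, matching a fricative); /b/ → [β] before /θ/ (stop → fricative, matching a fricative); /ɢ/ → [ʁ] before /ʒ/ (stop → fricative, matching a fricative) — only manner changes, and always toward the following segment.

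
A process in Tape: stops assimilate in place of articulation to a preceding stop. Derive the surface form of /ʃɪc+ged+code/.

[ʃɪcɟedtode]

/g/ is a voiced velar stop. The preceding trigger /c/ is palatal, so /g/ must become palatal as well.
A voiced palatal stop is [ɟ], so the surface segment is [ɟ].
The same rule applies at the second boundary: /c/ → [t] next to /d/.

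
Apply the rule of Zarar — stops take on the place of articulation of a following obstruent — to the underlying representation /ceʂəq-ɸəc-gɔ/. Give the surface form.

[ceʂəpɸəkgɔ]

/q/ is a voiceless uvular stop. The following trigger /ɸ/ is bilabial, so /q/ must become bilabial as well.
The voiceless bilabial stop is [p], so /q/ → [p].
At the second juncture, /c/ likewise becomes [k] adjacent to /g/.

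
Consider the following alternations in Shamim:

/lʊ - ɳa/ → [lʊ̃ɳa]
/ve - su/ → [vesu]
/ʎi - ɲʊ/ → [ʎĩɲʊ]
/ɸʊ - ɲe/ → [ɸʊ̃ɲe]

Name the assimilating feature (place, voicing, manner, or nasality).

The vowel /ʊ/ surfaces as nasalised [ʊ̃] next to the following nasal /ɳ/ — it has acquired the [+nasal] feature of its neighbour.
The other forms show the same pattern: /i/ → [ĩ] before /ɲ/; /ʊ/ → [ʊ̃] before /ɲ/ — each time a vowel is nasalised next to a following nasal.
No change occurs in [vesu] because the vowel at the boundary is adjacent to an oral consonant, not a nasal (/e/ next to /s/).

nasality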